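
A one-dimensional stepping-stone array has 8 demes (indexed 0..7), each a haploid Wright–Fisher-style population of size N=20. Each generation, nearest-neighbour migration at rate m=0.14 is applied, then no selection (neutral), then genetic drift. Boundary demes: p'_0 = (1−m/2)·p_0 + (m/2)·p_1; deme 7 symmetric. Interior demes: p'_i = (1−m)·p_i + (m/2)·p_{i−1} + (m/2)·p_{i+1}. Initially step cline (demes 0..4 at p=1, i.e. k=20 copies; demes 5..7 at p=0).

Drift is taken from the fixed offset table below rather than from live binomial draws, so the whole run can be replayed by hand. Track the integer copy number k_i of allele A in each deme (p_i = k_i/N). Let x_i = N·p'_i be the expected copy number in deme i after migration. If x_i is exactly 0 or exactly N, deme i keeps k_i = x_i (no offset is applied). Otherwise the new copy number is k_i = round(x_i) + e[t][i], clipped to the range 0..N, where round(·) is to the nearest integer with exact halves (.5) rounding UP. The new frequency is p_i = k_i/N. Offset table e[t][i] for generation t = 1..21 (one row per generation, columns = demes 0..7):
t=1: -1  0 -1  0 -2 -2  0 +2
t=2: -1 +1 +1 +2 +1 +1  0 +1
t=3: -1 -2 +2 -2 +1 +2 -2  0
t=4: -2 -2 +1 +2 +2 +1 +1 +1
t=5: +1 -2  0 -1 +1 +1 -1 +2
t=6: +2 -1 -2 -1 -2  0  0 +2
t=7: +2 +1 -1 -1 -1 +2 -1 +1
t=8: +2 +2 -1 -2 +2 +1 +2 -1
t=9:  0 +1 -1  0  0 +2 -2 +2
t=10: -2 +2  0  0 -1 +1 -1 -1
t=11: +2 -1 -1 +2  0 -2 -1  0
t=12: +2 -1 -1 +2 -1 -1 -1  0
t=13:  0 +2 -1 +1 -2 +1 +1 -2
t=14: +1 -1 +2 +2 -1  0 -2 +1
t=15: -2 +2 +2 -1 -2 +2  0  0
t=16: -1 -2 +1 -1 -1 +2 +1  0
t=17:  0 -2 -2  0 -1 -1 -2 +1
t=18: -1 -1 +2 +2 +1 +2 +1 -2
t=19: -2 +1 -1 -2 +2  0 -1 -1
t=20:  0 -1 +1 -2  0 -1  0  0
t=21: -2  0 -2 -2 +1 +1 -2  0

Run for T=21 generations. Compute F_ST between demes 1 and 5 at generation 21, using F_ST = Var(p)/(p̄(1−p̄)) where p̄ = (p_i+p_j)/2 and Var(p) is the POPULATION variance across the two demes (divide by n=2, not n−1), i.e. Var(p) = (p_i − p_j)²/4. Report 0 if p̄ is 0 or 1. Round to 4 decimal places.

0.0256

t=0: k=[20 20 20 20 20 0 0 0]
t=1: x=[20.0000 20.0000 20.0000 20.0000 18.6000 1.4000 0.0000 0.0000] k=[20 20 20 20 17 0 0 0]
t=2: x=[20.0000 20.0000 20.0000 19.7900 16.0200 1.1900 0.0000 0.0000] k=[20 20 20 20 17 2 0 0]
t=3: x=[20.0000 20.0000 20.0000 19.7900 16.1600 2.9100 0.1400 0.0000] k=[20 20 20 18 17 5 0 0]
t=4: x=[20.0000 20.0000 19.8600 18.0700 16.2300 5.4900 0.3500 0.0000] k=[20 20 20 20 18 6 1 0]
t=5: x=[20.0000 20.0000 20.0000 19.8600 17.3000 6.4900 1.2800 0.0700] k=[20 20 20 19 18 7 0 2]
t=6: x=[20.0000 20.0000 19.9300 19.0000 17.3000 7.2800 0.6300 1.8600] k=[20 20 18 18 15 7 1 4]
t=7: x=[20.0000 19.8600 18.1400 17.7900 14.6500 7.1400 1.6300 3.7900] k=[20 20 17 17 14 9 1 5]
t=8: x=[20.0000 19.7900 17.2100 16.7900 13.8600 8.7900 1.8400 4.7200] k=[20 20 16 15 16 10 4 4]
t=9: x=[20.0000 19.7200 16.2100 15.1400 15.5100 10.0000 4.4200 4.0000] k=[20 20 15 15 16 12 2 6]
t=10: x=[20.0000 19.6500 15.3500 15.0700 15.6500 11.5800 2.9800 5.7200] k=[20 20 15 15 15 13 2 5]
t=11: x=[20.0000 19.6500 15.3500 15.0000 14.8600 12.3700 2.9800 4.7900] k=[20 19 14 17 15 10 2 5]
t=12: x=[19.9300 18.7200 14.5600 16.6500 14.7900 9.7900 2.7700 4.7900] k=[20 18 14 19 14 9 2 5]
t=13: x=[19.8600 17.8600 14.6300 18.3000 14.0000 8.8600 2.7000 4.7900] k=[20 20 14 19 12 10 4 3]
t=14: x=[20.0000 19.5800 14.7700 18.1600 12.3500 9.7200 4.3500 3.0700] k=[20 19 17 20 11 10 2 4]
t=15: x=[19.9300 18.9300 17.3500 19.1600 11.5600 9.5100 2.7000 3.8600] k=[18 20 19 18 10 12 3 4]
t=16: x=[18.1400 19.7900 19.0000 17.5100 10.7000 11.2300 3.7000 3.9300] k=[17 18 20 17 10 13 5 4]
t=17: x=[17.0700 18.0700 19.6500 16.7200 10.7000 12.2300 5.4900 4.0700] k=[17 16 18 17 10 11 3 5]
t=18: x=[16.9300 16.2100 17.7900 16.5800 10.5600 10.3700 3.7000 4.8600] k=[16 15 20 19 12 12 5 3]
t=19: x=[15.9300 15.4200 19.5800 18.5800 12.4900 11.5100 5.3500 3.1400] k=[14 16 19 17 14 12 4 2]
t=20: x=[14.1400 16.0700 18.6500 16.9300 14.0700 11.5800 4.4200 2.1400] k=[14 15 20 15 14 11 4 2]
t=21: x=[14.0700 15.2800 19.3000 15.2800 13.8600 10.7200 4.3500 2.1400] k=[12 15 17 13 15 12 2 2]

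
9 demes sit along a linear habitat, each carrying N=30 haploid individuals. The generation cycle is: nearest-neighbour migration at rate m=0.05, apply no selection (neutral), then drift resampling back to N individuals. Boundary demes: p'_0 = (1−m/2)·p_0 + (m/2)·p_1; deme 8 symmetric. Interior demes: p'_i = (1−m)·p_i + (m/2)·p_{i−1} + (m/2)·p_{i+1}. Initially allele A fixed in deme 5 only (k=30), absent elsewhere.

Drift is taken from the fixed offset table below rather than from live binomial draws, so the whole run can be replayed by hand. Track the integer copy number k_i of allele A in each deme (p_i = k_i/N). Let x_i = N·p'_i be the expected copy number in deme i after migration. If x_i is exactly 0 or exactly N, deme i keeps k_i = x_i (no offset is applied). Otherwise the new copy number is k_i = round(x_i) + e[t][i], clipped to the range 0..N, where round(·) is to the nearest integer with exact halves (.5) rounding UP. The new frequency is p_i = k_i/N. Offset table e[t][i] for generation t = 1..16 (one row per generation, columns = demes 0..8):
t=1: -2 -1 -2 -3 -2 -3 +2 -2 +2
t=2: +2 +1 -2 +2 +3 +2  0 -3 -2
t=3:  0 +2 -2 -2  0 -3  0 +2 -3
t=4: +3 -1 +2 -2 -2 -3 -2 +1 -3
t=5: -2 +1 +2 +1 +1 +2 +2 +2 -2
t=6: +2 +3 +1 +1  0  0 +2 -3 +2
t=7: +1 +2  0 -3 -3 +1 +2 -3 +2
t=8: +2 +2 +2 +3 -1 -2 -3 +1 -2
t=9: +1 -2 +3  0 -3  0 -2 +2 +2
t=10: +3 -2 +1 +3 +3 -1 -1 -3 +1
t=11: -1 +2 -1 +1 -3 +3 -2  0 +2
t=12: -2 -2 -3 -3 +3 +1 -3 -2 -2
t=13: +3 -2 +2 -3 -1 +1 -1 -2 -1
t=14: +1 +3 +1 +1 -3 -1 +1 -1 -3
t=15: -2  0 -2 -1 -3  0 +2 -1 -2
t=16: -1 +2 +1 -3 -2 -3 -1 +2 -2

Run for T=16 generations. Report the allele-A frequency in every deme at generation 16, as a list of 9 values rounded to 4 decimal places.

[0.1333, 0.1667, 0.1667, 0.0000, 0.0000, 0.2667, 0.0667, 0.0667, 0.0000]

t=0: k=[0 0 0 0 0 30 0 0 0]
t=1: x=[0.0000 0.0000 0.0000 0.0000 0.7500 28.5000 0.7500 0.0000 0.0000] k=[0 0 0 0 0 26 3 0 0]
t=2: x=[0.0000 0.0000 0.0000 0.0000 0.6500 24.7750 3.5000 0.0750 0.0000] k=[0 0 0 0 4 27 4 0 0]
t=3: x=[0.0000 0.0000 0.0000 0.1000 4.4750 25.8500 4.4750 0.1000 0.0000] k=[0 0 0 0 4 23 4 2 0]
t=4: x=[0.0000 0.0000 0.0000 0.1000 4.3750 22.0500 4.4250 2.0000 0.0500] k=[0 0 0 0 2 19 2 3 0]
t=5: x=[0.0000 0.0000 0.0000 0.0500 2.3750 18.1500 2.4500 2.9000 0.0750] k=[0 0 0 1 3 20 4 5 0]
t=6: x=[0.0000 0.0000 0.0250 1.0250 3.3750 19.1750 4.4250 4.8500 0.1250] k=[0 0 1 2 3 19 6 2 2]
t=7: x=[0.0000 0.0250 1.0000 2.0000 3.3750 18.2750 6.2250 2.1000 2.0000] k=[0 2 1 0 0 19 8 0 4]
t=8: x=[0.0500 1.9250 1.0000 0.0250 0.4750 18.2500 8.0750 0.3000 3.9000] k=[2 4 3 3 0 16 5 1 2]
t=9: x=[2.0500 3.9250 3.0250 2.9250 0.4750 15.3250 5.1750 1.1250 1.9750] k=[3 2 6 3 0 15 3 3 4]
t=10: x=[2.9750 2.1250 5.8250 3.0000 0.4500 14.3250 3.3000 3.0250 3.9750] k=[6 0 7 6 3 13 2 0 5]
t=11: x=[5.8500 0.3250 6.8000 5.9500 3.3250 12.4750 2.2250 0.1750 4.8750] k=[5 2 6 7 0 15 0 0 7]
t=12: x=[4.9250 2.1750 5.9250 6.8000 0.5500 14.2500 0.3750 0.1750 6.8250] k=[3 0 3 4 4 15 0 0 5]
t=13: x=[2.9250 0.1500 2.9500 3.9750 4.2750 14.3500 0.3750 0.1250 4.8750] k=[6 0 5 1 3 15 0 0 4]
t=14: x=[5.8500 0.2750 4.7750 1.1500 3.2500 14.3250 0.3750 0.1000 3.9000] k=[7 3 6 2 0 13 1 0 1]
t=15: x=[6.9000 3.1750 5.8250 2.0500 0.3750 12.3750 1.2750 0.0500 0.9750] k=[5 3 4 1 0 12 3 0 0]
t=16: x=[4.9500 3.0750 3.9000 1.0500 0.3250 11.4750 3.1500 0.0750 0.0000] k=[4 5 5 0 0 8 2 2 0]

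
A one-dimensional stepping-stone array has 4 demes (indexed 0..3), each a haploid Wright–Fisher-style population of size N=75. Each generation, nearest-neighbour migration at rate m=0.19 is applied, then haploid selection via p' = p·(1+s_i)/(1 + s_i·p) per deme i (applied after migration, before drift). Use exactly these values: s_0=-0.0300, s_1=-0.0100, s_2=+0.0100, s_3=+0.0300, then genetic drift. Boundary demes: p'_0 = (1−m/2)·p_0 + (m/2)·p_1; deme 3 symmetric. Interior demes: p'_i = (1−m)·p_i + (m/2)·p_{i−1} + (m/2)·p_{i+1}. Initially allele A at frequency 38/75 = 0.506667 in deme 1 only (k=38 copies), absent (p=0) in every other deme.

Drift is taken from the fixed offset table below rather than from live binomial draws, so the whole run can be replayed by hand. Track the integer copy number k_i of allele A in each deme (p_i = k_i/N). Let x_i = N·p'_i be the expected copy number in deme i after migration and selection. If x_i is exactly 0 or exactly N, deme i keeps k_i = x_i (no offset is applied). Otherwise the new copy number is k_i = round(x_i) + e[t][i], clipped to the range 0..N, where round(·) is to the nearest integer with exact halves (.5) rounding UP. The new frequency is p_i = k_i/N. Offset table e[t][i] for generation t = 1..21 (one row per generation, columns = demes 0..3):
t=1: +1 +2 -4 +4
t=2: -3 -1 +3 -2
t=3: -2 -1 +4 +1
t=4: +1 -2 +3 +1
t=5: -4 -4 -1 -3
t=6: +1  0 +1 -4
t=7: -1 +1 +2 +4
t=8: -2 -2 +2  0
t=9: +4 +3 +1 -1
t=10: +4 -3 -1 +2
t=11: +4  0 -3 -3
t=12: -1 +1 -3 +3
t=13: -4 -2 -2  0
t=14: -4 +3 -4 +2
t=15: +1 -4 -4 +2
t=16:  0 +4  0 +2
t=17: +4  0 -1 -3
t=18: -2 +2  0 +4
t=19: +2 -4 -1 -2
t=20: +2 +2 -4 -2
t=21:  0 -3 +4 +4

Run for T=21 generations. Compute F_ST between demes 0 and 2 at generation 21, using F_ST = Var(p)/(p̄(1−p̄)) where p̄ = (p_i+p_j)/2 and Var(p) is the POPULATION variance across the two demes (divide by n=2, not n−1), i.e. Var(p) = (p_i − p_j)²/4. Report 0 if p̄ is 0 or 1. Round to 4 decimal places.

t=0: k=[0 38 0 0]
t=1: x=[3.5068 30.5978 3.6443 0.0000] k=[5 33 0 0]
t=2: x=[7.4530 27.0310 3.1650 0.0000] k=[4 26 6 0]
t=3: x=[5.9217 21.8540 7.3961 0.5870] k=[4 21 11 2]
t=4: x=[5.4588 18.2956 11.1894 2.9373] k=[6 16 14 4]
t=5: x=[6.7603 14.7406 13.3488 5.0884] k=[3 11 12 2]
t=6: x=[3.6527 10.2458 11.0484 3.0349] k=[5 10 12 0]
t=7: x=[5.3224 9.6303 10.7614 1.1737] k=[4 11 13 5]
t=8: x=[4.5335 10.4344 12.1510 5.9192] k=[3 8 14 6]
t=9: x=[3.3754 8.0227 12.7751 6.9440] k=[7 11 14 6]
t=10: x=[7.1798 10.8117 13.0620 6.9440] k=[11 8 12 9]
t=11: x=[10.4383 8.5883 11.4311 9.5282] k=[14 9 8 7]
t=12: x=[13.1906 9.2978 8.0714 7.2872] k=[12 10 5 10]
t=13: x=[11.5101 9.6303 6.0047 9.7735] k=[8 8 4 10]
t=14: x=[7.7849 7.5515 4.9962 9.6764] k=[4 11 1 12]
t=15: x=[4.5335 9.3028 3.0237 11.2344] k=[6 5 0 13]
t=16: x=[5.7414 4.5766 1.7267 12.0612] k=[6 9 2 14]
t=17: x=[6.1118 7.9781 3.8411 13.1780] k=[10 8 3 10]
t=18: x=[9.5532 7.6457 4.1791 9.5793] k=[8 10 4 14]
t=19: x=[7.9704 9.1589 5.5711 13.3717] k=[10 5 5 11]
t=20: x=[9.2746 5.4242 5.6215 10.6983] k=[11 7 2 9]
t=21: x=[10.3453 6.8422 3.1701 8.5565] k=[10 4 7 13]

0.0040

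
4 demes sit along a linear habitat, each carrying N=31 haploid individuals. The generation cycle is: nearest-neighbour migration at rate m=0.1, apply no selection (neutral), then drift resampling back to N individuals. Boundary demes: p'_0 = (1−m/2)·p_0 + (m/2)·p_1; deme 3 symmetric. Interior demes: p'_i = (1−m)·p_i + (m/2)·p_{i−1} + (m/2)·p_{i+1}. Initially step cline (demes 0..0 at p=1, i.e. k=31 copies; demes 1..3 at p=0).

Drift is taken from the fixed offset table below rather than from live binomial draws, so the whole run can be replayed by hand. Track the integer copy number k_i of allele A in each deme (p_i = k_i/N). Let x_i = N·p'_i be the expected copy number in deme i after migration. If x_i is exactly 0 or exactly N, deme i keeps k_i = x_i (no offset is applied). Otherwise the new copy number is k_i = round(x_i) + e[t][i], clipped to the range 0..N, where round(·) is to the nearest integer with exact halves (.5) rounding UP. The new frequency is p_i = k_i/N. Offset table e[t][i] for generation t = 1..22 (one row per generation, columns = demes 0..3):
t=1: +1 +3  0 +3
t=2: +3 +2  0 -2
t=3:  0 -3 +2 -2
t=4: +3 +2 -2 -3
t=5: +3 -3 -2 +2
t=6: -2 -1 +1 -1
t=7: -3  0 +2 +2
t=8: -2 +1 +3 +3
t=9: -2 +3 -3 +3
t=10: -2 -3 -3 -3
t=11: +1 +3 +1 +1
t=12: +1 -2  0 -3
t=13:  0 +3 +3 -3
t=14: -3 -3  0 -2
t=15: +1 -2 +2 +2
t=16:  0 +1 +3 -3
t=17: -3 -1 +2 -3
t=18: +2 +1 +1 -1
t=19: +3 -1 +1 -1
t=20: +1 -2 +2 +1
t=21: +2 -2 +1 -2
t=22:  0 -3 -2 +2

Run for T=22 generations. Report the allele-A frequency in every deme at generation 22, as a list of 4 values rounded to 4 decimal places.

[0.6129, 0.1613, 0.3548, 0.1290]

t=0: k=[31 0 0 0]
t=1: x=[29.4500 1.5500 0.0000 0.0000] k=[30 5 0 0]
t=2: x=[28.7500 6.0000 0.2500 0.0000] k=[31 8 0 0]
t=3: x=[29.8500 8.7500 0.4000 0.0000] k=[30 6 2 0]
t=4: x=[28.8000 7.0000 2.1000 0.1000] k=[31 9 0 0]
t=5: x=[29.9000 9.6500 0.4500 0.0000] k=[31 7 0 0]
t=6: x=[29.8000 7.8500 0.3500 0.0000] k=[28 7 1 0]
t=7: x=[26.9500 7.7500 1.2500 0.0500] k=[24 8 3 2]
t=8: x=[23.2000 8.5500 3.2000 2.0500] k=[21 10 6 5]
t=9: x=[20.4500 10.3500 6.1500 5.0500] k=[18 13 3 8]
t=10: x=[17.7500 12.7500 3.7500 7.7500] k=[16 10 1 5]
t=11: x=[15.7000 9.8500 1.6500 4.8000] k=[17 13 3 6]
t=12: x=[16.8000 12.7000 3.6500 5.8500] k=[18 11 4 3]
t=13: x=[17.6500 11.0000 4.3000 3.0500] k=[18 14 7 0]
t=14: x=[17.8000 13.8500 7.0000 0.3500] k=[15 11 7 0]
t=15: x=[14.8000 11.0000 6.8500 0.3500] k=[16 9 9 2]
t=16: x=[15.6500 9.3500 8.6500 2.3500] k=[16 10 12 0]
t=17: x=[15.7000 10.4000 11.3000 0.6000] k=[13 9 13 0]
t=18: x=[12.8000 9.4000 12.1500 0.6500] k=[15 10 13 0]
t=19: x=[14.7500 10.4000 12.2000 0.6500] k=[18 9 13 0]
t=20: x=[17.5500 9.6500 12.1500 0.6500] k=[19 8 14 2]
t=21: x=[18.4500 8.8500 13.1000 2.6000] k=[20 7 14 1]
t=22: x=[19.3500 8.0000 13.0000 1.6500] k=[19 5 11 4]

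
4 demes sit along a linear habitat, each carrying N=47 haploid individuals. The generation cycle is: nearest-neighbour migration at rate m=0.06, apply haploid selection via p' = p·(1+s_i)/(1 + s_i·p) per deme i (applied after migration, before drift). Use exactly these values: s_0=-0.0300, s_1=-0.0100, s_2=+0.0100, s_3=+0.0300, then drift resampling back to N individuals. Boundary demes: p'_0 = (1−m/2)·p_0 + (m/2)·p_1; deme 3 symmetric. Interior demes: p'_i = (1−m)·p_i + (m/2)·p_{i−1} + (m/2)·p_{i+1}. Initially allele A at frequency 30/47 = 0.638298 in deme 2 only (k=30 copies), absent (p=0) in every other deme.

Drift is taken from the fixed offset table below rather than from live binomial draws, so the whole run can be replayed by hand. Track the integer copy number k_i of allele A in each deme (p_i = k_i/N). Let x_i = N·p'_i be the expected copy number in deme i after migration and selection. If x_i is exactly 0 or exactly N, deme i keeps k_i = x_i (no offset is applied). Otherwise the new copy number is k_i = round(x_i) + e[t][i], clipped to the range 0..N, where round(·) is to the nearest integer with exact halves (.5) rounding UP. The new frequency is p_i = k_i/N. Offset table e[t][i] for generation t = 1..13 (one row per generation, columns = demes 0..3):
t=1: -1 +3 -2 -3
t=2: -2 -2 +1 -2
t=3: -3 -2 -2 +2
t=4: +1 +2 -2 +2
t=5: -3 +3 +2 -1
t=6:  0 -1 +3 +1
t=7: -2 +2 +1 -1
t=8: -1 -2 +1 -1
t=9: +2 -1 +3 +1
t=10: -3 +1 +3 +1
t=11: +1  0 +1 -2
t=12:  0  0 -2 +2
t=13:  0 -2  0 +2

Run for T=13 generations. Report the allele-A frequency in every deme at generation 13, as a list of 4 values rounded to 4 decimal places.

[0.0213, 0.0851, 0.4894, 0.3617]

t=0: k=[0 0 30 0]
t=1: x=[0.0000 0.8912 28.3121 0.9265] k=[0 4 26 0]
t=2: x=[0.1164 4.4989 24.6767 0.8030] k=[0 2 26 0]
t=3: x=[0.0582 2.6349 24.6167 0.8030] k=[0 1 23 3]
t=4: x=[0.0291 1.6143 21.8563 3.6995] k=[1 4 20 6]
t=5: x=[1.0580 4.3502 19.2129 6.5856] k=[0 7 21 6]
t=6: x=[0.2037 7.1489 20.2446 6.6163] k=[0 6 23 8]
t=7: x=[0.1746 6.2752 22.1565 8.6568] k=[0 8 23 8]
t=8: x=[0.2328 8.1421 22.2165 8.6568] k=[0 6 23 8]
t=9: x=[0.1746 6.2752 22.1565 8.6568] k=[2 5 25 10]
t=10: x=[2.0300 5.4613 24.0669 10.6922] k=[0 6 27 12]
t=11: x=[0.1746 6.3943 26.0356 12.7224] k=[1 6 27 11]
t=12: x=[1.1163 6.4241 26.0056 11.7384] k=[1 6 24 14]
t=13: x=[1.1163 6.3347 23.2769 14.5958] k=[1 4 23 17]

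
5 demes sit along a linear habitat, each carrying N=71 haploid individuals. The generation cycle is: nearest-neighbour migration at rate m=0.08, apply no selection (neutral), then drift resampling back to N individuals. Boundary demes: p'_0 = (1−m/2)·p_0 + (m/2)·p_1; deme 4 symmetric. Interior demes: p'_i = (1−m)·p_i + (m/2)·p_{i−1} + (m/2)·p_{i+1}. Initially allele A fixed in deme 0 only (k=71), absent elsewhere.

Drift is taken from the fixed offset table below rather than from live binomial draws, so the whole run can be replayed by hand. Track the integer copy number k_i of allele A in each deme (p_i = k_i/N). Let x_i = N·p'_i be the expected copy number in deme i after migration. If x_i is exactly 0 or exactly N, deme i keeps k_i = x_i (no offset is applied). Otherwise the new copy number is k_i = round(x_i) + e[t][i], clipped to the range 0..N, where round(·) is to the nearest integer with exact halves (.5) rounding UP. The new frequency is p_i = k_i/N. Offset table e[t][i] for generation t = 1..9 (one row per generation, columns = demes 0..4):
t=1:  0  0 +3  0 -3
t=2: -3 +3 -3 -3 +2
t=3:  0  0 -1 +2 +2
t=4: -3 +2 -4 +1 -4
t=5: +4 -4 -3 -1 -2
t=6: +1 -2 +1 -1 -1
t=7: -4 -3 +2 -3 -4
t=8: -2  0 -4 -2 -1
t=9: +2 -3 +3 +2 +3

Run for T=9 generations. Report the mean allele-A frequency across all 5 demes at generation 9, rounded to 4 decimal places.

t=0: k=[71 0 0 0 0]
t=1: x=[68.1600 2.8400 0.0000 0.0000 0.0000] k=[68 3 0 0 0]
t=2: x=[65.4000 5.4800 0.1200 0.0000 0.0000] k=[62 8 0 0 0]
t=3: x=[59.8400 9.8400 0.3200 0.0000 0.0000] k=[60 10 0 0 0]
t=4: x=[58.0000 11.6000 0.4000 0.0000 0.0000] k=[55 14 0 0 0]
t=5: x=[53.3600 15.0800 0.5600 0.0000 0.0000] k=[57 11 0 0 0]
t=6: x=[55.1600 12.4000 0.4400 0.0000 0.0000] k=[56 10 1 0 0]
t=7: x=[54.1600 11.4800 1.3200 0.0400 0.0000] k=[50 8 3 0 0]
t=8: x=[48.3200 9.4800 3.0800 0.1200 0.0000] k=[46 9 0 0 0]
t=9: x=[44.5200 10.1200 0.3600 0.0000 0.0000] k=[47 7 3 0 0]

0.1606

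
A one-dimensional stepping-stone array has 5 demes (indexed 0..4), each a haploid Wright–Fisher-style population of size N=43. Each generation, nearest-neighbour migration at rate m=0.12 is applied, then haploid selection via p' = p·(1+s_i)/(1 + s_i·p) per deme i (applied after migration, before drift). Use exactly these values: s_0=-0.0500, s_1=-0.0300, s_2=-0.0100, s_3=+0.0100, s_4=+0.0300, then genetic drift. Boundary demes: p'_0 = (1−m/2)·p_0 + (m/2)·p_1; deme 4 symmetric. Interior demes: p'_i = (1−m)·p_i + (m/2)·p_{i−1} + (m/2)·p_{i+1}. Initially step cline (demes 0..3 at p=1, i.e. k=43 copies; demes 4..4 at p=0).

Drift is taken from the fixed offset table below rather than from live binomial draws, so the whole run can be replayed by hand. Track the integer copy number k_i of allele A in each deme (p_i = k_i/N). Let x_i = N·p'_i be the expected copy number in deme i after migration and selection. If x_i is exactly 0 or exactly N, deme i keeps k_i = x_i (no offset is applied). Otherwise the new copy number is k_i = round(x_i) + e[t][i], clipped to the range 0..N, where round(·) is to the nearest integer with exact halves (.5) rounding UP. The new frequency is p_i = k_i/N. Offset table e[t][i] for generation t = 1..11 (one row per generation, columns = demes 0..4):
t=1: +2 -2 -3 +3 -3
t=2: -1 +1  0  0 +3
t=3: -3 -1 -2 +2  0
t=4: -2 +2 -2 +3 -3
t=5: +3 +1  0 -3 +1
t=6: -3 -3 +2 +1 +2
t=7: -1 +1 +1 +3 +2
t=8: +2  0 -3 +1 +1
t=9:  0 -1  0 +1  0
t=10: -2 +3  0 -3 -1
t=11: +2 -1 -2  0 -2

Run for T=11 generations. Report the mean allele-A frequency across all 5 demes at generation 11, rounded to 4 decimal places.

0.8233

t=0: k=[43 43 43 43 0]
t=1: x=[43.0000 43.0000 43.0000 40.4440 2.6526] k=[43 43 43 43 0]
t=2: x=[43.0000 43.0000 43.0000 40.4440 2.6526] k=[43 43 43 40 6]
t=3: x=[43.0000 43.0000 42.8182 38.1827 8.2350] k=[43 43 41 40 8]
t=4: x=[43.0000 42.8763 41.0413 38.1827 10.1474] k=[43 43 39 41 7]
t=5: x=[43.0000 42.7526 39.3264 38.8772 9.2528] k=[43 43 39 36 10]
t=6: x=[43.0000 42.7526 39.0239 34.6869 11.8115] k=[43 40 41 36 14]
t=7: x=[42.8106 40.1603 40.6175 35.0447 15.6127] k=[42 41 42 38 18]
t=8: x=[41.8857 41.0645 41.6873 37.0909 19.5146] k=[43 41 39 38 21]
t=9: x=[42.8737 40.9411 39.0239 37.0909 22.3374] k=[43 40 39 38 22]
t=10: x=[42.8106 40.0371 38.9634 37.1505 23.2760] k=[41 43 39 34 22]
t=11: x=[41.0256 42.6290 38.9029 33.6530 23.0364] k=[43 42 37 34 21]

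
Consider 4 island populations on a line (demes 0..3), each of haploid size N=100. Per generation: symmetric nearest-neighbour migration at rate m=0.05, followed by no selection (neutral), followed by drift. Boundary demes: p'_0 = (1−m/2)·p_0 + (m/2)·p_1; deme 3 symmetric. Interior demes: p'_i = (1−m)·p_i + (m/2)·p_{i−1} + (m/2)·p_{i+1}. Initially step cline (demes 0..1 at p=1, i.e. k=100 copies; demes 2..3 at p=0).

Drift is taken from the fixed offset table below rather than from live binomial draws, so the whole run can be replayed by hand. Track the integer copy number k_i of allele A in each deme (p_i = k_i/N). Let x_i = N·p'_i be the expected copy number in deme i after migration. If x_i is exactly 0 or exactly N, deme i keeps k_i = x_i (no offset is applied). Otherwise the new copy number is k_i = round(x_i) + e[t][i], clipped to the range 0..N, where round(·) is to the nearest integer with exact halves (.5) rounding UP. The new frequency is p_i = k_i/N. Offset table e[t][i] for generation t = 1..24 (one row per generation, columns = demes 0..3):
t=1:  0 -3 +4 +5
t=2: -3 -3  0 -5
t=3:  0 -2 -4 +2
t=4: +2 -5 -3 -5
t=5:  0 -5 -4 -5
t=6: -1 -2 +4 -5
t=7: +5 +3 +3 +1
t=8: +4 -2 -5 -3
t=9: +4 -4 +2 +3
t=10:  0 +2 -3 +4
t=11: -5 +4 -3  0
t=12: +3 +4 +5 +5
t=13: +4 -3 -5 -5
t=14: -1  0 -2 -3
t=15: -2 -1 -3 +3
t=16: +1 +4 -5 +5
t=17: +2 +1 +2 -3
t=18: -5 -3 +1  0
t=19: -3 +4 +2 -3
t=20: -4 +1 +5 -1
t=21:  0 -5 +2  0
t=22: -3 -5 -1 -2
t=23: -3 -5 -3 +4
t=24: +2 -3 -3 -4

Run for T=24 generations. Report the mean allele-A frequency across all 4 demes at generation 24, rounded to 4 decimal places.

0.3575

t=0: k=[100 100 0 0]
t=1: x=[100.0000 97.5000 2.5000 0.0000] k=[100 95 7 0]
t=2: x=[99.8750 92.9250 9.0250 0.1750] k=[97 90 9 0]
t=3: x=[96.8250 88.1500 10.8000 0.2250] k=[97 86 7 2]
t=4: x=[96.7250 84.3000 8.8500 2.1250] k=[99 79 6 0]
t=5: x=[98.5000 77.6750 7.6750 0.1500] k=[99 73 4 0]
t=6: x=[98.3500 71.9250 5.6250 0.1000] k=[97 70 10 0]
t=7: x=[96.3250 69.1750 11.2500 0.2500] k=[100 72 14 1]
t=8: x=[99.3000 71.2500 15.1250 1.3250] k=[100 69 10 0]
t=9: x=[99.2250 68.3000 11.2250 0.2500] k=[100 64 13 3]
t=10: x=[99.1000 63.6250 14.0250 3.2500] k=[99 66 11 7]
t=11: x=[98.1750 65.4500 12.2750 7.1000] k=[93 69 9 7]
t=12: x=[92.4000 68.1000 10.4500 7.0500] k=[95 72 15 12]
t=13: x=[94.4250 71.1500 16.3500 12.0750] k=[98 68 11 7]
t=14: x=[97.2500 67.3250 12.3250 7.1000] k=[96 67 10 4]
t=15: x=[95.2750 66.3000 11.2750 4.1500] k=[93 65 8 7]
t=16: x=[92.3000 64.2750 9.4000 7.0250] k=[93 68 4 12]
t=17: x=[92.3750 67.0250 5.8000 11.8000] k=[94 68 8 9]
t=18: x=[93.3500 67.1500 9.5250 8.9750] k=[88 64 11 9]
t=19: x=[87.4000 63.2750 12.2750 9.0500] k=[84 67 14 6]
t=20: x=[83.5750 66.1000 15.1250 6.2000] k=[80 67 20 5]
t=21: x=[79.6750 66.1500 20.8000 5.3750] k=[80 61 23 5]
t=22: x=[79.5250 60.5250 23.5000 5.4500] k=[77 56 23 3]
t=23: x=[76.4750 55.7000 23.3250 3.5000] k=[73 51 20 8]
t=24: x=[72.4500 50.7750 20.4750 8.3000] k=[74 48 17 4]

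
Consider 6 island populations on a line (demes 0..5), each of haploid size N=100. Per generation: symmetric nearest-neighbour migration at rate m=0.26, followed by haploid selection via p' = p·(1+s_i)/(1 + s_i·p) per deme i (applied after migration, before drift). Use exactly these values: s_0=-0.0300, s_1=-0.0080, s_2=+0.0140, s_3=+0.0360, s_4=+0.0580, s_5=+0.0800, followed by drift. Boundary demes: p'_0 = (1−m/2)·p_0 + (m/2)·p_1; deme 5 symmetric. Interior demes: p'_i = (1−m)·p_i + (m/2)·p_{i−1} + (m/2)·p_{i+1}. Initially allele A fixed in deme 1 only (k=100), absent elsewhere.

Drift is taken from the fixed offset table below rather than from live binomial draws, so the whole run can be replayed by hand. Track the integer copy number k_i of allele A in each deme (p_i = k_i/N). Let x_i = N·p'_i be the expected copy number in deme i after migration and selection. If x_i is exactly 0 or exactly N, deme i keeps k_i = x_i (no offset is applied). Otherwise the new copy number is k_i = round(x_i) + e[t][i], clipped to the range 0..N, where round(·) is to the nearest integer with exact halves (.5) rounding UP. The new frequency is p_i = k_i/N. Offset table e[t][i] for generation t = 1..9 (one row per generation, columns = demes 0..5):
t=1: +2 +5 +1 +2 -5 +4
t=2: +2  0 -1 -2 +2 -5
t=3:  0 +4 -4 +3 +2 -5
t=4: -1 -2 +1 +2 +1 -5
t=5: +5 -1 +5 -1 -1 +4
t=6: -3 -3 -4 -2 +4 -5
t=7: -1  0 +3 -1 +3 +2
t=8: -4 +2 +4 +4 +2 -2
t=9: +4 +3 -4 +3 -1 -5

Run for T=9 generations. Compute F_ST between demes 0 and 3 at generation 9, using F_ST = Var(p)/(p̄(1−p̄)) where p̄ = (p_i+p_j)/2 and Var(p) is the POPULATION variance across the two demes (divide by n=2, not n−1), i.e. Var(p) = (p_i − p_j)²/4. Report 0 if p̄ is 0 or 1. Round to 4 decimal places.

t=0: k=[0 100 0 0 0 0]
t=1: x=[12.6594 73.8452 13.1581 0.0000 0.0000 0.0000] k=[15 79 14 0 0 0]
t=2: x=[22.7798 62.0410 20.8586 1.8843 0.0000 0.0000] k=[25 62 20 0 0 0]
t=3: x=[29.1766 51.5294 23.1061 2.6911 0.0000 0.0000] k=[29 56 19 6 0 0]
t=4: x=[31.8453 47.4797 22.3604 7.1410 0.8249 0.0000] k=[31 45 23 9 2 0]
t=5: x=[32.1520 40.1269 24.2948 10.2303 2.7994 0.2807] k=[37 39 29 9 2 4]
t=6: x=[36.5508 37.2521 27.9793 11.0324 3.3477 4.0272] k=[34 34 24 9 7 0]
t=7: x=[33.3199 32.5235 23.5998 11.0324 6.6936 0.9821] k=[32 33 27 10 10 3]
t=8: x=[31.4694 31.9152 25.8355 12.5942 9.5668 4.2096] k=[27 34 30 17 12 2]
t=9: x=[27.3013 32.3938 29.1161 18.5688 11.9298 3.5546] k=[31 35 25 22 11 0]

0.0104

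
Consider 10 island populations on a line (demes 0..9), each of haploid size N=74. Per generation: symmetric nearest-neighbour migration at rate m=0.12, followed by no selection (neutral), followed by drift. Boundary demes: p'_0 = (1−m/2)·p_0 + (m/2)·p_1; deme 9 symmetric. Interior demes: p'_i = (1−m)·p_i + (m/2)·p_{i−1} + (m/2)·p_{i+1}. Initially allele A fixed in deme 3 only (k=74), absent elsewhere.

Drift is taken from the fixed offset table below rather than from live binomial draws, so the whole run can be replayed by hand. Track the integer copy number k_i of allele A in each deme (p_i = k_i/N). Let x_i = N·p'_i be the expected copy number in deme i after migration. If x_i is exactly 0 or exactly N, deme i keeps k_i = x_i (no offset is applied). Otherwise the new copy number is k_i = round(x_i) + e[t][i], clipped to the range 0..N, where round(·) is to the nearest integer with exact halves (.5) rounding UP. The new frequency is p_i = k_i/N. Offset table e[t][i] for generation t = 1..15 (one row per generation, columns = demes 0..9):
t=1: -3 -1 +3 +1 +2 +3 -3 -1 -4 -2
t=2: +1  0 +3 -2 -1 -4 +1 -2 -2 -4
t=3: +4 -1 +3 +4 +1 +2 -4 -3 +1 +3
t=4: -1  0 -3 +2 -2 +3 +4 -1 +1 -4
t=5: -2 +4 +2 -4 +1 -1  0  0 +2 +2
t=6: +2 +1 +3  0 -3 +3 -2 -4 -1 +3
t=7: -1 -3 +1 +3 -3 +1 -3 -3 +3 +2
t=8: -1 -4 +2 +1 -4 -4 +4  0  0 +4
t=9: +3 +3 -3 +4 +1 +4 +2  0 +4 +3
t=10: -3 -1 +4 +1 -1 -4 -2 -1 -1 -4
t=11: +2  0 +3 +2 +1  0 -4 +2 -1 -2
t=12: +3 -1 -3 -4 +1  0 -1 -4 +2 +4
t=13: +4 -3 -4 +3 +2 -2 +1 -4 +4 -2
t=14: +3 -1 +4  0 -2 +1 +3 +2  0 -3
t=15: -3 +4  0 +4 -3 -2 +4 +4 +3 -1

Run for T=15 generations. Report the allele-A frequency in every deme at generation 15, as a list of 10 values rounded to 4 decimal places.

t=0: k=[0 0 0 74 0 0 0 0 0 0]
t=1: x=[0.0000 0.0000 4.4400 65.1200 4.4400 0.0000 0.0000 0.0000 0.0000 0.0000] k=[0 0 7 66 6 0 0 0 0 0]
t=2: x=[0.0000 0.4200 10.1200 58.8600 9.2400 0.3600 0.0000 0.0000 0.0000 0.0000] k=[0 0 13 57 8 0 0 0 0 0]
t=3: x=[0.0000 0.7800 14.8600 51.4200 10.4600 0.4800 0.0000 0.0000 0.0000 0.0000] k=[0 0 18 55 11 2 0 0 0 0]
t=4: x=[0.0000 1.0800 19.1400 50.1400 13.1000 2.4200 0.1200 0.0000 0.0000 0.0000] k=[0 1 16 52 11 5 4 0 0 0]
t=5: x=[0.0600 1.8400 17.2600 47.3800 13.1000 5.3000 3.8200 0.2400 0.0000 0.0000] k=[0 6 19 43 14 4 4 0 0 0]
t=6: x=[0.3600 6.4200 19.6600 39.8200 15.1400 4.6000 3.7600 0.2400 0.0000 0.0000] k=[2 7 23 40 12 8 2 0 0 0]
t=7: x=[2.3000 7.6600 23.0600 37.3000 13.4400 7.8800 2.2400 0.1200 0.0000 0.0000] k=[1 5 24 40 10 9 0 0 0 0]
t=8: x=[1.2400 5.9000 23.8200 37.2400 11.7400 8.5200 0.5400 0.0000 0.0000 0.0000] k=[0 2 26 38 8 5 5 0 0 0]
t=9: x=[0.1200 3.3200 25.2800 35.4800 9.6200 5.1800 4.7000 0.3000 0.0000 0.0000] k=[3 6 22 39 11 9 7 0 0 0]
t=10: x=[3.1800 6.7800 22.0600 36.3000 12.5600 9.0000 6.7000 0.4200 0.0000 0.0000] k=[0 6 26 37 12 5 5 0 0 0]
t=11: x=[0.3600 6.8400 25.4600 34.8400 13.0800 5.4200 4.7000 0.3000 0.0000 0.0000] k=[2 7 28 37 14 5 1 2 0 0]
t=12: x=[2.3000 7.9600 27.2800 35.0800 14.8400 5.3000 1.3000 1.8200 0.1200 0.0000] k=[5 7 24 31 16 5 0 0 2 0]
t=13: x=[5.1200 7.9000 23.4000 29.6800 16.2400 5.3600 0.3000 0.1200 1.7600 0.1200] k=[9 5 19 33 18 3 1 0 6 0]
t=14: x=[8.7600 6.0800 19.0000 31.2600 18.0000 3.7800 1.0600 0.4200 5.2800 0.3600] k=[12 5 23 31 16 5 4 2 5 0]
t=15: x=[11.5800 6.5000 22.4000 29.6200 16.2400 5.6000 3.9400 2.3000 4.5200 0.3000] k=[9 11 22 34 13 4 8 6 8 0]

[0.1216, 0.1486, 0.2973, 0.4595, 0.1757, 0.0541, 0.1081, 0.0811, 0.1081, 0.0000]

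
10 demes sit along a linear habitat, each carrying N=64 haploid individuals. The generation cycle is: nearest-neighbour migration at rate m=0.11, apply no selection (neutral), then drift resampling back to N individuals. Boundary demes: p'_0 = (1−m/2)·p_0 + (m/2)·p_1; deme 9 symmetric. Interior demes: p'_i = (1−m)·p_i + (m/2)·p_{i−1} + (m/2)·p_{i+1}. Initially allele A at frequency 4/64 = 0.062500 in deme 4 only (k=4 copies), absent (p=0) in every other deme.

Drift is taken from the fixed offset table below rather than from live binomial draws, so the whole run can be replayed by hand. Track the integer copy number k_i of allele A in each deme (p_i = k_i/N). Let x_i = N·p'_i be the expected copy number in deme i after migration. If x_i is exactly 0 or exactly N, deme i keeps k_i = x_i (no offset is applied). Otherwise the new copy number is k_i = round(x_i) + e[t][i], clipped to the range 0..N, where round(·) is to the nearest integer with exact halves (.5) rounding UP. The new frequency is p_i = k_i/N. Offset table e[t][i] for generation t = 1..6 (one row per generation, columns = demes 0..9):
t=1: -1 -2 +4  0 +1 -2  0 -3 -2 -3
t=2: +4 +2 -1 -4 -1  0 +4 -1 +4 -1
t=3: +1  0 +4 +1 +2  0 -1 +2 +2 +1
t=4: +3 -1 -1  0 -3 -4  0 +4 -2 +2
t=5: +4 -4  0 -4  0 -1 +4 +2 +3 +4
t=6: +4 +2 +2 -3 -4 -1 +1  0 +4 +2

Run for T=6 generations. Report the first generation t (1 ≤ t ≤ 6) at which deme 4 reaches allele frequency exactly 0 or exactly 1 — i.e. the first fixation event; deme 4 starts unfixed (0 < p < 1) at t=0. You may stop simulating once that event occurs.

6

t=0: k=[0 0 0 0 4 0 0 0 0 0]
t=1: x=[0.0000 0.0000 0.0000 0.2200 3.5600 0.2200 0.0000 0.0000 0.0000 0.0000] k=[0 0 0 0 5 0 0 0 0 0]
t=2: x=[0.0000 0.0000 0.0000 0.2750 4.4500 0.2750 0.0000 0.0000 0.0000 0.0000] k=[0 0 0 0 3 0 0 0 0 0]
t=3: x=[0.0000 0.0000 0.0000 0.1650 2.6700 0.1650 0.0000 0.0000 0.0000 0.0000] k=[0 0 0 1 5 0 0 0 0 0]
t=4: x=[0.0000 0.0000 0.0550 1.1650 4.5050 0.2750 0.0000 0.0000 0.0000 0.0000] k=[0 0 0 1 2 0 0 0 0 0]
t=5: x=[0.0000 0.0000 0.0550 1.0000 1.8350 0.1100 0.0000 0.0000 0.0000 0.0000] k=[0 0 0 0 2 0 0 0 0 0]
t=6: x=[0.0000 0.0000 0.0000 0.1100 1.7800 0.1100 0.0000 0.0000 0.0000 0.0000] k=[0 0 0 0 0 0 0 0 0 0]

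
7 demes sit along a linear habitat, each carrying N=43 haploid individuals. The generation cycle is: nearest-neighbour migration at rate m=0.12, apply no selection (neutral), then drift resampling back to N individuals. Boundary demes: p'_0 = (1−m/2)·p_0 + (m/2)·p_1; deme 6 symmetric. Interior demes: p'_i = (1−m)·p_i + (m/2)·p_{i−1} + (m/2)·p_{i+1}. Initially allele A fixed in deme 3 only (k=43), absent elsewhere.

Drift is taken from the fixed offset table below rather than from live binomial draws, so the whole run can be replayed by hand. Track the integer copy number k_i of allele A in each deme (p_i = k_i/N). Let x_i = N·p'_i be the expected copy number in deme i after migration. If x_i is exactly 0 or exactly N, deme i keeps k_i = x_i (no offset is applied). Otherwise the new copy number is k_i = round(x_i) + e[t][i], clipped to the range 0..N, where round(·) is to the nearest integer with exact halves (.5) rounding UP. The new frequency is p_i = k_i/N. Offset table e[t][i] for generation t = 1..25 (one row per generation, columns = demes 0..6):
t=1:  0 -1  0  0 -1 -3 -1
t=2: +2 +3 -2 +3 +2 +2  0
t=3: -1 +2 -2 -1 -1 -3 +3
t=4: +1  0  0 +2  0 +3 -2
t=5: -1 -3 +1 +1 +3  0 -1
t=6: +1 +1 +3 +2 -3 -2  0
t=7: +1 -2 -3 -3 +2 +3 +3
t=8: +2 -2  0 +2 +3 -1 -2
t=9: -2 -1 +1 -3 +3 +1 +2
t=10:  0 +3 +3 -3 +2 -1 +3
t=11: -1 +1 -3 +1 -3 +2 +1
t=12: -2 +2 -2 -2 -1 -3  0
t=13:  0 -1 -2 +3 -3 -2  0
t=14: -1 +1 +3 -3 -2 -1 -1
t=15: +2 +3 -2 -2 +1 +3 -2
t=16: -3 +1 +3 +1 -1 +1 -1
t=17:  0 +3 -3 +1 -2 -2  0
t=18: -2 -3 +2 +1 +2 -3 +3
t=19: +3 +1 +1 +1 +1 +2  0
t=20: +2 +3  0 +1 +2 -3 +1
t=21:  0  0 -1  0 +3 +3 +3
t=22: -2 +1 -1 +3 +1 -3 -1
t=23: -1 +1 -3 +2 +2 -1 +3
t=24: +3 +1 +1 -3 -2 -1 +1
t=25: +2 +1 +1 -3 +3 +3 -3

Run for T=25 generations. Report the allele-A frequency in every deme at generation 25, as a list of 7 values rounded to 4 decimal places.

[0.2093, 0.3023, 0.2558, 0.2791, 0.3953, 0.2093, 0.2326]

t=0: k=[0 0 0 43 0 0 0]
t=1: x=[0.0000 0.0000 2.5800 37.8400 2.5800 0.0000 0.0000] k=[0 0 3 38 2 0 0]
t=2: x=[0.0000 0.1800 4.9200 33.7400 4.0400 0.1200 0.0000] k=[0 3 3 37 6 2 0]
t=3: x=[0.1800 2.8200 5.0400 33.1000 7.6200 2.1200 0.1200] k=[0 5 3 32 7 0 3]
t=4: x=[0.3000 4.5800 4.8600 28.7600 8.0800 0.6000 2.8200] k=[1 5 5 31 8 4 1]
t=5: x=[1.2400 4.7600 6.5600 28.0600 9.1400 4.0600 1.1800] k=[0 2 8 29 12 4 0]
t=6: x=[0.1200 2.2400 8.9000 26.7200 12.5400 4.2400 0.2400] k=[1 3 12 29 10 2 0]
t=7: x=[1.1200 3.4200 12.4800 26.8400 10.6600 2.3600 0.1200] k=[2 1 9 24 13 5 3]
t=8: x=[1.9400 1.5400 9.4200 22.4400 13.1800 5.3600 3.1200] k=[4 0 9 24 16 4 1]
t=9: x=[3.7600 0.7800 9.3600 22.6200 15.7600 4.5400 1.1800] k=[2 0 10 20 19 6 3]
t=10: x=[1.8800 0.7200 10.0000 19.3400 18.2800 6.6000 3.1800] k=[2 4 13 16 20 6 6]
t=11: x=[2.1200 4.4200 12.6400 16.0600 18.9200 6.8400 6.0000] k=[1 5 10 17 16 9 7]
t=12: x=[1.2400 5.0600 10.1200 16.5200 15.6400 9.3000 7.1200] k=[0 7 8 15 15 6 7]
t=13: x=[0.4200 6.6400 8.3600 14.5800 14.4600 6.6000 6.9400] k=[0 6 6 18 11 5 7]
t=14: x=[0.3600 5.6400 6.7200 16.8600 11.0600 5.4800 6.8800] k=[0 7 10 14 9 4 6]
t=15: x=[0.4200 6.7600 10.0600 13.4600 9.0000 4.4200 5.8800] k=[2 10 8 11 10 7 4]
t=16: x=[2.4800 9.4000 8.3000 10.7600 9.8800 7.0000 4.1800] k=[0 10 11 12 9 8 3]
t=17: x=[0.6000 9.4600 11.0000 11.7600 9.1200 7.7600 3.3000] k=[1 12 8 13 7 6 3]
t=18: x=[1.6600 11.1000 8.5400 12.3400 7.3000 5.8800 3.1800] k=[0 8 11 13 9 3 6]
t=19: x=[0.4800 7.7000 10.9400 12.6400 8.8800 3.5400 5.8200] k=[3 9 12 14 10 6 6]
t=20: x=[3.3600 8.8200 11.9400 13.6400 10.0000 6.2400 6.0000] k=[5 12 12 15 12 3 7]
t=21: x=[5.4200 11.5800 12.1800 14.6400 11.6400 3.7800 6.7600] k=[5 12 11 15 15 7 10]
t=22: x=[5.4200 11.5200 11.3000 14.7600 14.5200 7.6600 9.8200] k=[3 13 10 18 16 5 9]
t=23: x=[3.6000 12.2200 10.6600 17.4000 15.4600 5.9000 8.7600] k=[3 13 8 19 17 5 12]
t=24: x=[3.6000 12.1000 8.9600 18.2200 16.4000 6.1400 11.5800] k=[7 13 10 15 14 5 13]
t=25: x=[7.3600 12.4600 10.4800 14.6400 13.5200 6.0200 12.5200] k=[9 13 11 12 17 9 10]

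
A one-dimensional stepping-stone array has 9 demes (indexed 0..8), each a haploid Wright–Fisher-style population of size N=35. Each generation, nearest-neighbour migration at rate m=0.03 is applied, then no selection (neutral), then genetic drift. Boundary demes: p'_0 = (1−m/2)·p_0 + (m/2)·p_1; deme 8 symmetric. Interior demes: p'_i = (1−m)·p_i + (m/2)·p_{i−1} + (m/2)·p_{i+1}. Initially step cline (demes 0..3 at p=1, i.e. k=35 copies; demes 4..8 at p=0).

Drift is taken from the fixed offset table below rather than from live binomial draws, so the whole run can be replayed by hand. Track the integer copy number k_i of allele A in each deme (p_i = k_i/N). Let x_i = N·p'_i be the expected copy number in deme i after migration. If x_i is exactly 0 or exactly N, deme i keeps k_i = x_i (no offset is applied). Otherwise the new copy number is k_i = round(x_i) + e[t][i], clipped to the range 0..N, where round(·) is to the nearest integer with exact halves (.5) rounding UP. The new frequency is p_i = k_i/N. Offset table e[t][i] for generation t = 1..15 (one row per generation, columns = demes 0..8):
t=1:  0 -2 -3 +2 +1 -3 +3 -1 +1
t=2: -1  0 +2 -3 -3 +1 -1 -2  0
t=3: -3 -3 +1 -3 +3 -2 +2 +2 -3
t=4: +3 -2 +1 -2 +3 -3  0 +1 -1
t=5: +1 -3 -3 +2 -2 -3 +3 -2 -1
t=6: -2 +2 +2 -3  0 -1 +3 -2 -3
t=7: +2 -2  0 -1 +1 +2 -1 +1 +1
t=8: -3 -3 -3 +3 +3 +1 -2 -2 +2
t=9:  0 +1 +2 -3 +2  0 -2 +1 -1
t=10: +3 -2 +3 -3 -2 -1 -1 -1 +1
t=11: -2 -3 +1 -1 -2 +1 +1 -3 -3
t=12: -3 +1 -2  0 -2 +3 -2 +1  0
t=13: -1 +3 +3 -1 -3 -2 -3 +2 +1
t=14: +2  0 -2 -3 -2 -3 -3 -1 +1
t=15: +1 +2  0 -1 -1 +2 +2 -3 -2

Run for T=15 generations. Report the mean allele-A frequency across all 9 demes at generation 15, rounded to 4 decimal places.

0.3746

t=0: k=[35 35 35 35 0 0 0 0 0]
t=1: x=[35.0000 35.0000 35.0000 34.4750 0.5250 0.0000 0.0000 0.0000 0.0000] k=[35 35 35 35 2 0 0 0 0]
t=2: x=[35.0000 35.0000 35.0000 34.5050 2.4650 0.0300 0.0000 0.0000 0.0000] k=[35 35 35 32 0 1 0 0 0]
t=3: x=[35.0000 35.0000 34.9550 31.5650 0.4950 0.9700 0.0150 0.0000 0.0000] k=[35 35 35 29 3 0 2 0 0]
t=4: x=[35.0000 35.0000 34.9100 28.7000 3.3450 0.0750 1.9400 0.0300 0.0000] k=[35 35 35 27 6 0 2 1 0]
t=5: x=[35.0000 35.0000 34.8800 26.8050 6.2250 0.1200 1.9550 1.0000 0.0150] k=[35 35 32 29 4 0 5 0 0]
t=6: x=[35.0000 34.9550 32.0000 28.6700 4.3150 0.1350 4.8500 0.0750 0.0000] k=[35 35 34 26 4 0 8 0 0]
t=7: x=[35.0000 34.9850 33.8950 25.7900 4.2700 0.1800 7.7600 0.1200 0.0000] k=[35 33 34 25 5 2 7 1 0]
t=8: x=[34.9700 33.0450 33.8500 24.8350 5.2550 2.1200 6.8350 1.0750 0.0150] k=[32 30 31 28 8 3 5 0 2]
t=9: x=[31.9700 30.0450 30.9400 27.7450 8.2250 3.1050 4.8950 0.1050 1.9700] k=[32 31 33 25 10 3 3 1 1]
t=10: x=[31.9850 31.0450 32.8500 24.8950 10.1200 3.1050 2.9700 1.0300 1.0000] k=[35 29 35 22 8 2 2 0 2]
t=11: x=[34.9100 29.1800 34.7150 21.9850 8.1200 2.0900 1.9700 0.0600 1.9700] k=[33 26 35 21 6 3 3 0 0]
t=12: x=[32.8950 26.2400 34.6550 20.9850 6.1800 3.0450 2.9550 0.0450 0.0000] k=[30 27 33 21 4 6 1 1 0]
t=13: x=[29.9550 27.1350 32.7300 20.9250 4.2850 5.8950 1.0750 0.9850 0.0150] k=[29 30 35 20 1 4 0 3 1]
t=14: x=[29.0150 30.0600 34.7000 19.9400 1.3300 3.8950 0.1050 2.9250 1.0300] k=[31 30 33 17 0 1 0 2 2]
t=15: x=[30.9850 30.0600 32.7150 16.9850 0.2700 0.9700 0.0450 1.9700 2.0000] k=[32 32 33 16 0 3 2 0 0]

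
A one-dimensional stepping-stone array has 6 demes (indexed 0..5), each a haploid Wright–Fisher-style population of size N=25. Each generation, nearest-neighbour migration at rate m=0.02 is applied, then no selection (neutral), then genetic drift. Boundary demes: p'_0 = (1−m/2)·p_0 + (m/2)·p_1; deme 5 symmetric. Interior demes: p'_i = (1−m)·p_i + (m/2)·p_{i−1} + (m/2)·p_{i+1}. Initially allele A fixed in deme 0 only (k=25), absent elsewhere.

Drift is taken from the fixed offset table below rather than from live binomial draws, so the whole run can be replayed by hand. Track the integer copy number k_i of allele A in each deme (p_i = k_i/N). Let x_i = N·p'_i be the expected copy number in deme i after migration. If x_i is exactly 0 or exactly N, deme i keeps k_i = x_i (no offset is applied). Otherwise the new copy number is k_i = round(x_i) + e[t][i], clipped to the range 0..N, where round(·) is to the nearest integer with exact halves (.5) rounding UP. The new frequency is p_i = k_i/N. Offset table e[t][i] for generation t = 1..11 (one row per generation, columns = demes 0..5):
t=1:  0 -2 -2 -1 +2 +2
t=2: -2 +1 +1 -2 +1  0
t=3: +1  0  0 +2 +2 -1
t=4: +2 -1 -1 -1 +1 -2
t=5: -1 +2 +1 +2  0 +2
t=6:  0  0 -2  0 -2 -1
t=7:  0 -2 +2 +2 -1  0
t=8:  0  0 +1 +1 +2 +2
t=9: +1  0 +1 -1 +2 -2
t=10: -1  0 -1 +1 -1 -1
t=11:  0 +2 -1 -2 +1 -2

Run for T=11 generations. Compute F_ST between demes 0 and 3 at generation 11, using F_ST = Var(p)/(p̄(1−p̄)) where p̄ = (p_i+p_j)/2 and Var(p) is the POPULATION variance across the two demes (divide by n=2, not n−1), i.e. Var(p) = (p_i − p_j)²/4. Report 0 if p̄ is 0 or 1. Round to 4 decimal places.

t=0: k=[25 0 0 0 0 0]
t=1: x=[24.7500 0.2500 0.0000 0.0000 0.0000 0.0000] k=[25 0 0 0 0 0]
t=2: x=[24.7500 0.2500 0.0000 0.0000 0.0000 0.0000] k=[23 1 0 0 0 0]
t=3: x=[22.7800 1.2100 0.0100 0.0000 0.0000 0.0000] k=[24 1 0 0 0 0]
t=4: x=[23.7700 1.2200 0.0100 0.0000 0.0000 0.0000] k=[25 0 0 0 0 0]
t=5: x=[24.7500 0.2500 0.0000 0.0000 0.0000 0.0000] k=[24 2 0 0 0 0]
t=6: x=[23.7800 2.2000 0.0200 0.0000 0.0000 0.0000] k=[24 2 0 0 0 0]
t=7: x=[23.7800 2.2000 0.0200 0.0000 0.0000 0.0000] k=[24 0 2 0 0 0]
t=8: x=[23.7600 0.2600 1.9600 0.0200 0.0000 0.0000] k=[24 0 3 1 0 0]
t=9: x=[23.7600 0.2700 2.9500 1.0100 0.0100 0.0000] k=[25 0 4 0 2 0]
t=10: x=[24.7500 0.2900 3.9200 0.0600 1.9600 0.0200] k=[24 0 3 1 1 0]
t=11: x=[23.7600 0.2700 2.9500 1.0200 0.9900 0.0100] k=[24 2 2 0 2 0]

0.9231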